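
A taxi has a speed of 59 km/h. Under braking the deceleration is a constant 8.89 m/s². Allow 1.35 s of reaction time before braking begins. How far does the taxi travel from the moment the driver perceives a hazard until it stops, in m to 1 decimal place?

Total stopping distance ≈ 37.2 m

59 km/h ÷ 3.6 = 16.3889 m/s.
Reaction distance = v·t_r = 16.3889 × 1.35 = 22.125 m.
Braking distance = v²/(2a) = 16.3889² / (2 × 8.890) = 268.596 / 17.780 = 15.107 m.
Total = 22.125 + 15.107 = 37.232 m.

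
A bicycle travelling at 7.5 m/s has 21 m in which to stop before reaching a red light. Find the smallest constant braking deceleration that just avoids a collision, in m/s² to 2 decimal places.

v² = 2a·d ⇒ a = v²/(2d) = 7.5000² / (2 × 21.000) = 56.250 / 42.000 = 1.3393 m/s².

Required deceleration ≈ 1.34 m/s²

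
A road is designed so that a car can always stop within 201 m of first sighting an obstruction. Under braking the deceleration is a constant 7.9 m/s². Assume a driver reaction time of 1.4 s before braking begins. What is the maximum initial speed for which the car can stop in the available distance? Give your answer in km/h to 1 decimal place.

Maximum speed ≈ 166.9 km/h

Stopping distance: v·t_r + v²/(2a) = 201 with t_r = 1.4 s and a = 7.900 m/s².
So v² + 22.120 v − 3175.80 = 0.
Positive root: v = −a·t_r + √((a·t_r)² + 2a·d) = −11.060 + √(122.324 + 3175.80) = 46.3693 m/s.
46.3693 m/s × 3.6 = 166.929 km/h.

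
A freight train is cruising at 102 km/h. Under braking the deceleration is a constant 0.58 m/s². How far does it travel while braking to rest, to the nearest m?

Braking distance ≈ 692 m

102 km/h ÷ 3.6 = 28.3333 m/s.
Braking distance = v²/(2a) = 28.3333² / (2 × 0.580) = 802.776 / 1.160 = 692.048 m.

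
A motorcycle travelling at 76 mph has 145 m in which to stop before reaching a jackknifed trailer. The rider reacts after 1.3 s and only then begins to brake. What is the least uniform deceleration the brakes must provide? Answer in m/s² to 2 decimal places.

Required deceleration ≈ 5.72 m/s²

76 mph × 0.44704 = 33.9750 m/s.
Distance covered during reaction = 33.9750 × 1.3 = 44.168 m.
Distance available for braking: 145 − 44.168 = 100.832 m.
v² = 2a·d ⇒ a = v²/(2d) = 33.9750² / (2 × 100.832) = 1154.301 / 201.664 = 5.7239 m/s².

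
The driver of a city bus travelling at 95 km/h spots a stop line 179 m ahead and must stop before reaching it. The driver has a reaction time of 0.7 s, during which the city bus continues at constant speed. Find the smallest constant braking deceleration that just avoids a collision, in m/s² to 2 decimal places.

95 km/h ÷ 3.6 = 26.3889 m/s.
Distance covered during reaction = 26.3889 × 0.7 = 18.472 m.
Distance available for braking: 179 − 18.472 = 160.528 m.
v² = 2a·d ⇒ a = v²/(2d) = 26.3889² / (2 × 160.528) = 696.374 / 321.056 = 2.1690 m/s².

Required deceleration ≈ 2.17 m/s²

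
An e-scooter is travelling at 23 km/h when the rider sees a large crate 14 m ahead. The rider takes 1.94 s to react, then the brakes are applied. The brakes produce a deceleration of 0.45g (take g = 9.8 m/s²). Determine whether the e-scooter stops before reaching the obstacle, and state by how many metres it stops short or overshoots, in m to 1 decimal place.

No — it overshoots by 3.0 m

23 km/h ÷ 3.6 = 6.3889 m/s.
a = 0.45 × 9.8 = 4.410 m/s².
Reaction distance = 6.3889 × 1.94 = 12.394 m.
Braking distance = v²/(2a) = 40.818 / 8.820 = 4.628 m.
Total stopping distance = 12.394 + 4.628 = 17.022 m, vs 14 m available — it cannot stop in time and overshoots by 17.022 − 14 = 3.022 m.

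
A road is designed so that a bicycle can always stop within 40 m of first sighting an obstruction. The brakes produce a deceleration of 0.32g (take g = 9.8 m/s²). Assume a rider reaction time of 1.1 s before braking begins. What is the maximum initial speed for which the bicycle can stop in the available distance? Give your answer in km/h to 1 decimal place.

a = 0.32 × 9.8 = 3.136 m/s².
Stopping distance: v·t_r + v²/(2a) = 40 with t_r = 1.1 s and a = 3.136 m/s².
So v² + 6.899 v − 250.88 = 0.
Positive root: v = −a·t_r + √((a·t_r)² + 2a·d) = −3.450 + √(11.903 + 250.88) = 12.7606 m/s.
12.7606 m/s × 3.6 = 45.938 km/h.

Maximum speed ≈ 45.9 km/h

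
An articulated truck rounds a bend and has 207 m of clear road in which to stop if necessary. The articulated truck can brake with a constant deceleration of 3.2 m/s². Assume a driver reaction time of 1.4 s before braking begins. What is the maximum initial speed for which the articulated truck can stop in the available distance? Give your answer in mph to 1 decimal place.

Maximum speed ≈ 72.0 mph

Stopping distance: v·t_r + v²/(2a) = 207 with t_r = 1.4 s and a = 3.200 m/s².
So v² + 8.960 v − 1324.80 = 0.
Positive root: v = −a·t_r + √((a·t_r)² + 2a·d) = −4.480 + √(20.070 + 1324.80) = 32.1925 m/s.
32.1925 m/s ÷ 0.44704 = 72.013 mph.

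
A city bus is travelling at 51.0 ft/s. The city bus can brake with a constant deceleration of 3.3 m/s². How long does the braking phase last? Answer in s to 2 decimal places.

Braking time ≈ 4.71 s

51 ft/s × 0.3048 = 15.5448 m/s.
Braking time = v/a = 15.5448 / 3.300 = 4.711 s.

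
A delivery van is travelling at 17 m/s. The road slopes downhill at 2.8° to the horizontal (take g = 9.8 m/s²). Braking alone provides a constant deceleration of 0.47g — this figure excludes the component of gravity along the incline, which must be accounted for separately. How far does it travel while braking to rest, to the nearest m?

a = 0.47 × 9.8 = 4.606 m/s².
Gravity along the downhill slope reduces the braking deceleration: a_eff = 4.606 − 9.8·sin 2.8° = 4.606 − 0.479 = 4.127 m/s².
Braking distance = v²/(2a) = 17.0000² / (2 × 4.127) = 289.000 / 8.254 = 35.013 m.

Braking distance ≈ 35 m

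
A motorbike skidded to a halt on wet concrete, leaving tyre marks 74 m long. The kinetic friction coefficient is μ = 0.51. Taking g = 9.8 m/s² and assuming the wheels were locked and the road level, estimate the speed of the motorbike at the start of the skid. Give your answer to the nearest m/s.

Deceleration a = μg = 0.51 × 9.8 = 4.998 m/s².
v = √(2a·d) = √(2 × 4.998 × 74) = √739.704 = 27.1975 m/s.

Initial speed ≈ 27 m/s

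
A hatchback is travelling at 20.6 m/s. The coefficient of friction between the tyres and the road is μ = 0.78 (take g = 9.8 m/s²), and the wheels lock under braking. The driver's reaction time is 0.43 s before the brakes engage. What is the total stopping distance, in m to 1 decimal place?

Total stopping distance ≈ 36.6 m

a = μg = 0.78 × 9.8 = 7.644 m/s².
Reaction distance = v·t_r = 20.6000 × 0.43 = 8.858 m.
Braking distance = v²/(2a) = 20.6000² / (2 × 7.644) = 424.360 / 15.288 = 27.758 m.
Total = 8.858 + 27.758 = 36.616 m.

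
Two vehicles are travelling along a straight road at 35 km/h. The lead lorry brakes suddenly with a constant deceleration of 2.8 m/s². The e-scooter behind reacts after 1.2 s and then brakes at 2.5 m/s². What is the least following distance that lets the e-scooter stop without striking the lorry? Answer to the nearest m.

Minimum gap ≈ 14 m

35 km/h ÷ 3.6 = 9.7222 m/s.
Leader travels v²/(2a_L) = 94.521 / 5.600 = 16.879 m before stopping.
Follower covers v·t_r = 9.7222 × 1.2 = 11.667 m while reacting, then v²/(2a_F) = 94.521 / 5.000 = 18.904 m while braking, for a total of 11.667 + 18.904 = 30.571 m.
Since a_F ≤ a_L and the follower starts braking later, the follower is never slower than the leader, so the closest approach is when both have stopped.
Minimum gap = 30.571 − 16.879 = 13.692 m.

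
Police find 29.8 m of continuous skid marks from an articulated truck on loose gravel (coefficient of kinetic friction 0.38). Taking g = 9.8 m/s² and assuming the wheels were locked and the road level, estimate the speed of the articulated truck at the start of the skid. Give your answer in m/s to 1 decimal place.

Initial speed ≈ 14.9 m/s

Deceleration a = μg = 0.38 × 9.8 = 3.724 m/s².
v = √(2a·d) = √(2 × 3.724 × 29.8) = √221.950 = 14.8980 m/s.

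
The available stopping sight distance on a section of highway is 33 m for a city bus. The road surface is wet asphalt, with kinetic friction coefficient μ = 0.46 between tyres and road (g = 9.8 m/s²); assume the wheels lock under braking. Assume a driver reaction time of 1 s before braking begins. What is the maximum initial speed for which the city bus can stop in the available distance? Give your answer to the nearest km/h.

Maximum speed ≈ 48 km/h

a = μg = 0.46 × 9.8 = 4.508 m/s².
Stopping distance: v·t_r + v²/(2a) = 33 with t_r = 1 s and a = 4.508 m/s².
So v² + 9.016 v − 297.53 = 0.
Positive root: v = −a·t_r + √((a·t_r)² + 2a·d) = −4.508 + √(20.322 + 297.53) = 13.3204 m/s.
13.3204 m/s × 3.6 = 47.953 km/h.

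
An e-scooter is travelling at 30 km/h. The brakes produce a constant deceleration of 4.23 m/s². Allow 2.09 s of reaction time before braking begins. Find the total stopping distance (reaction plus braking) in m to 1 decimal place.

Total stopping distance ≈ 25.6 m

30 km/h ÷ 3.6 = 8.3333 m/s.
Reaction distance = v·t_r = 8.3333 × 2.09 = 17.417 m.
Braking distance = v²/(2a) = 8.3333² / (2 × 4.230) = 69.444 / 8.460 = 8.209 m.
Total = 17.417 + 8.209 = 25.626 m.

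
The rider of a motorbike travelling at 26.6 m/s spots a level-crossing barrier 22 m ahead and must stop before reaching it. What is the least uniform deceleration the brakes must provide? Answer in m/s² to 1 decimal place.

v² = 2a·d ⇒ a = v²/(2d) = 26.6000² / (2 × 22.000) = 707.560 / 44.000 = 16.0809 m/s².

Required deceleration ≈ 16.1 m/s²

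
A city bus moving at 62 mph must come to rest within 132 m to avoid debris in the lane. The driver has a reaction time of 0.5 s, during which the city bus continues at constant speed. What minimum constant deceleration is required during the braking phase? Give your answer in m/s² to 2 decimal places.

62 mph × 0.44704 = 27.7165 m/s.
Distance covered during reaction = 27.7165 × 0.5 = 13.858 m.
Distance available for braking: 132 − 13.858 = 118.142 m.
v² = 2a·d ⇒ a = v²/(2d) = 27.7165² / (2 × 118.142) = 768.204 / 236.284 = 3.2512 m/s².

Required deceleration ≈ 3.25 m/s²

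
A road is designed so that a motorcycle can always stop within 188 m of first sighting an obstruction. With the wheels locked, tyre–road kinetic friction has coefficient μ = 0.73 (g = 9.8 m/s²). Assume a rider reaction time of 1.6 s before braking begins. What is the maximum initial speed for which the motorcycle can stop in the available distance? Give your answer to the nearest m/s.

Maximum speed ≈ 42 m/s

a = μg = 0.73 × 9.8 = 7.154 m/s².
Stopping distance: v·t_r + v²/(2a) = 188 with t_r = 1.6 s and a = 7.154 m/s².
So v² + 22.893 v − 2689.90 = 0.
Positive root: v = −a·t_r + √((a·t_r)² + 2a·d) = −11.446 + √(131.011 + 2689.90) = 41.6662 m/s.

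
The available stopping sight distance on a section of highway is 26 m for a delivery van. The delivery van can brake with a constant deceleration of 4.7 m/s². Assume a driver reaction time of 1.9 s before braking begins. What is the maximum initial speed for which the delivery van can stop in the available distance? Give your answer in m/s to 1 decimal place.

Stopping distance: v·t_r + v²/(2a) = 26 with t_r = 1.9 s and a = 4.700 m/s².
So v² + 17.860 v − 244.40 = 0.
Positive root: v = −a·t_r + √((a·t_r)² + 2a·d) = −8.930 + √(79.745 + 244.40) = 9.0740 m/s.

Maximum speed ≈ 9.1 m/s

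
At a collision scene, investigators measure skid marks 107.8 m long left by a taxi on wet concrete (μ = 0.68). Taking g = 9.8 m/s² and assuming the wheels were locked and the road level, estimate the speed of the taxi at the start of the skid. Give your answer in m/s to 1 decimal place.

Deceleration a = μg = 0.68 × 9.8 = 6.664 m/s².
v = √(2a·d) = √(2 × 6.664 × 107.8) = √1436.758 = 37.9046 m/s.

Initial speed ≈ 37.9 m/s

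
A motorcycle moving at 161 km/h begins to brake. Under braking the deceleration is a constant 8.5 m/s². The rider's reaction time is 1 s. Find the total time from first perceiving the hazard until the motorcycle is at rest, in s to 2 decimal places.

Total time ≈ 6.26 s

161 km/h ÷ 3.6 = 44.7222 m/s.
Braking time = v/a = 44.7222 / 8.500 = 5.261 s.
Total = 1 + 5.261 = 6.261 s.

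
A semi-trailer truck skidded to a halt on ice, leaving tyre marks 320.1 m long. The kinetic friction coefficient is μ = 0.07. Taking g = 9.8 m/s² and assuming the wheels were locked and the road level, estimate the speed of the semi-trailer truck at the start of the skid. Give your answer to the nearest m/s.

Initial speed ≈ 21 m/s

Deceleration a = μg = 0.07 × 9.8 = 0.686 m/s².
v = √(2a·d) = √(2 × 0.686 × 320.1) = √439.177 = 20.9566 m/s.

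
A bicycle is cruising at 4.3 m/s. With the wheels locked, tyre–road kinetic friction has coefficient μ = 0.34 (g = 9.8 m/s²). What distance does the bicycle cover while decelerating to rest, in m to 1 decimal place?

a = μg = 0.34 × 9.8 = 3.332 m/s².
Braking distance = v²/(2a) = 4.3000² / (2 × 3.332) = 18.490 / 6.664 = 2.775 m.

Braking distance ≈ 2.8 m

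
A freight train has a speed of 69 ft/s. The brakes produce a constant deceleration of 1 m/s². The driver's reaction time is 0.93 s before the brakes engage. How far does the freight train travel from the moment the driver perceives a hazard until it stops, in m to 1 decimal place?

Total stopping distance ≈ 240.7 m

69 ft/s × 0.3048 = 21.0312 m/s.
Reaction distance = v·t_r = 21.0312 × 0.93 = 19.559 m.
Braking distance = v²/(2a) = 21.0312² / (2 × 1.000) = 442.311 / 2.000 = 221.155 m.
Total = 19.559 + 221.155 = 240.714 m.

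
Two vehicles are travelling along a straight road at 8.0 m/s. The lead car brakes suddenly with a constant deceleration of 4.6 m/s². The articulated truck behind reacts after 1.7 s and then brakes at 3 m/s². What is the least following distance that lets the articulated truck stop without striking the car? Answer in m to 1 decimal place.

Leader travels v²/(2a_L) = 64.000 / 9.200 = 6.957 m before stopping.
Follower covers v·t_r = 8.0000 × 1.7 = 13.600 m while reacting, then v²/(2a_F) = 64.000 / 6.000 = 10.667 m while braking, for a total of 13.600 + 10.667 = 24.267 m.
Since a_F ≤ a_L and the follower starts braking later, the follower is never slower than the leader, so the closest approach is when both have stopped.
Minimum gap = 24.267 − 6.957 = 17.310 m.

Minimum gap ≈ 17.3 m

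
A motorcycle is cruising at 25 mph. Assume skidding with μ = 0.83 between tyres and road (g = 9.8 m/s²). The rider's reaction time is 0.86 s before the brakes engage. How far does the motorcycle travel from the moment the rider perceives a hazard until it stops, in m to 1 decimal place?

25 mph × 0.44704 = 11.1760 m/s.
a = μg = 0.83 × 9.8 = 8.134 m/s².
Reaction distance = v·t_r = 11.1760 × 0.86 = 9.611 m.
Braking distance = v²/(2a) = 11.1760² / (2 × 8.134) = 124.903 / 16.268 = 7.678 m.
Total = 9.611 + 7.678 = 17.289 m.

Total stopping distance ≈ 17.3 m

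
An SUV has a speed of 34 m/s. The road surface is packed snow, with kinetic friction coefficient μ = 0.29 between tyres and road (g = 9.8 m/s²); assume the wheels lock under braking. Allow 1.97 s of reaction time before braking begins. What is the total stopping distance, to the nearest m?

a = μg = 0.29 × 9.8 = 2.842 m/s².
Reaction distance = v·t_r = 34.0000 × 1.97 = 66.980 m.
Braking distance = v²/(2a) = 34.0000² / (2 × 2.842) = 1156.000 / 5.684 = 203.378 m.
Total = 66.980 + 203.378 = 270.358 m.

Total stopping distance ≈ 270 m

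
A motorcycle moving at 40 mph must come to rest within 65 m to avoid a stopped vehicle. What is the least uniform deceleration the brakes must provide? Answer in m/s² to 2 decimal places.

Required deceleration ≈ 2.46 m/s²

40 mph × 0.44704 = 17.8816 m/s.
v² = 2a·d ⇒ a = v²/(2d) = 17.8816² / (2 × 65.000) = 319.752 / 130.000 = 2.4596 m/s².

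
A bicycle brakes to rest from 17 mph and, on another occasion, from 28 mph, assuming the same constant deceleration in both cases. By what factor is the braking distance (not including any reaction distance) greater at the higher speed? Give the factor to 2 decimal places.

Factor ≈ 2.71

Braking distance d = v²/(2a), so with a fixed, d ∝ v².
Factor = (28/17)² = 1.6471² = 2.7129.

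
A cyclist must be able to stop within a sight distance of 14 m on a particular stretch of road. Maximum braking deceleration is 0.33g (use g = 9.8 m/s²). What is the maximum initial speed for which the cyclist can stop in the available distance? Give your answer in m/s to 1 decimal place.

a = 0.33 × 9.8 = 3.234 m/s².
v²/(2a) = d ⇒ v = √(2 × 3.234 × 14) = √90.55 = 9.5158 m/s.

Maximum speed ≈ 9.5 m/s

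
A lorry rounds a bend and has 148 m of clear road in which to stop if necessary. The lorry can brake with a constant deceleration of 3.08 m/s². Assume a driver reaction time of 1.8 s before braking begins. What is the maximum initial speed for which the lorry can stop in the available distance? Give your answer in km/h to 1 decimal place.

Maximum speed ≈ 90.6 km/h

Stopping distance: v·t_r + v²/(2a) = 148 with t_r = 1.8 s and a = 3.080 m/s².
So v² + 11.088 v − 911.68 = 0.
Positive root: v = −a·t_r + √((a·t_r)² + 2a·d) = −5.544 + √(30.736 + 911.68) = 25.1548 m/s.
25.1548 m/s × 3.6 = 90.557 km/h.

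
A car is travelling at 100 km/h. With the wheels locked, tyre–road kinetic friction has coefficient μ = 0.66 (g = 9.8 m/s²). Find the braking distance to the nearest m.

100 km/h ÷ 3.6 = 27.7778 m/s.
a = μg = 0.66 × 9.8 = 6.468 m/s².
Braking distance = v²/(2a) = 27.7778² / (2 × 6.468) = 771.606 / 12.936 = 59.648 m.

Braking distance ≈ 60 m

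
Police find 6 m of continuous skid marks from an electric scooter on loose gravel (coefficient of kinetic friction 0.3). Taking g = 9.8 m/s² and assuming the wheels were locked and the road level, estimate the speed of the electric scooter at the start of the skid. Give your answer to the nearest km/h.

Deceleration a = μg = 0.3 × 9.8 = 2.940 m/s².
v = √(2a·d) = √(2 × 2.940 × 6) = √35.280 = 5.9397 m/s.
= 5.9397 × 3.6 = 21.383 km/h.

Initial speed ≈ 21 km/h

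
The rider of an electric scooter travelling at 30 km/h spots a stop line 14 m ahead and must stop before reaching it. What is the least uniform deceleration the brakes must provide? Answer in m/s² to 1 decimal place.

30 km/h ÷ 3.6 = 8.3333 m/s.
v² = 2a·d ⇒ a = v²/(2d) = 8.3333² / (2 × 14.000) = 69.444 / 28.000 = 2.4801 m/s².

Required deceleration ≈ 2.5 m/s²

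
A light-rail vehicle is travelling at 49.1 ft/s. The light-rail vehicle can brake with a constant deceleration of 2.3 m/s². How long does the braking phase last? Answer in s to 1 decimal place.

49.1 ft/s × 0.3048 = 14.9657 m/s.
Braking time = v/a = 14.9657 / 2.300 = 6.507 s.

Braking time ≈ 6.5 s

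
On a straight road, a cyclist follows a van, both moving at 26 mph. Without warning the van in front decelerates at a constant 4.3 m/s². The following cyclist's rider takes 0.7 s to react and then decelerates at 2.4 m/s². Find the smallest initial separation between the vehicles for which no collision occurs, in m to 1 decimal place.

Minimum gap ≈ 20.6 m

26 mph × 0.44704 = 11.6230 m/s.
Leader travels v²/(2a_L) = 135.094 / 8.600 = 15.709 m before stopping.
Follower covers v·t_r = 11.6230 × 0.7 = 8.136 m while reacting, then v²/(2a_F) = 135.094 / 4.800 = 28.145 m while braking, for a total of 8.136 + 28.145 = 36.281 m.
Since a_F ≤ a_L and the follower starts braking later, the follower is never slower than the leader, so the closest approach is when both have stopped.
Minimum gap = 36.281 − 15.709 = 20.572 m.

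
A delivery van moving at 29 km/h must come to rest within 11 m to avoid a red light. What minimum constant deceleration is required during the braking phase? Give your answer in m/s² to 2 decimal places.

29 km/h ÷ 3.6 = 8.0556 m/s.
v² = 2a·d ⇒ a = v²/(2d) = 8.0556² / (2 × 11.000) = 64.893 / 22.000 = 2.9497 m/s².

Required deceleration ≈ 2.95 m/s²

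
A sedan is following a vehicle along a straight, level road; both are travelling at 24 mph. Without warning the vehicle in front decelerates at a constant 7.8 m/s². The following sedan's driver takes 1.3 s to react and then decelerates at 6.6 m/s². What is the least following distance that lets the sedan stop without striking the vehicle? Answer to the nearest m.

Minimum gap ≈ 15 m

24 mph × 0.44704 = 10.7290 m/s.
Leader travels v²/(2a_L) = 115.111 / 15.600 = 7.379 m before stopping.
Follower covers v·t_r = 10.7290 × 1.3 = 13.948 m while reacting, then v²/(2a_F) = 115.111 / 13.200 = 8.721 m while braking, for a total of 13.948 + 8.721 = 22.669 m.
Since a_F ≤ a_L and the follower starts braking later, the follower is never slower than the leader, so the closest approach is when both have stopped.
Minimum gap = 22.669 − 7.379 = 15.290 m.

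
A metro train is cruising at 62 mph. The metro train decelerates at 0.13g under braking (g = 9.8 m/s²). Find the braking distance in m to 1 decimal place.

Braking distance ≈ 301.5 m

62 mph × 0.44704 = 27.7165 m/s.
a = 0.13 × 9.8 = 1.274 m/s².
Braking distance = v²/(2a) = 27.7165² / (2 × 1.274) = 768.204 / 2.548 = 301.493 m.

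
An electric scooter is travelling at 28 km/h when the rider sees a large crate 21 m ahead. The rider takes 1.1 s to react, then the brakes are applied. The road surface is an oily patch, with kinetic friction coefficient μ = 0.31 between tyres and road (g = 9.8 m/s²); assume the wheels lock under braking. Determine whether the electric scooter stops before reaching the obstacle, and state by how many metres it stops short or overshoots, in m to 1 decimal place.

Yes — it stops 2.5 m short of the obstacle

28 km/h ÷ 3.6 = 7.7778 m/s.
a = μg = 0.31 × 9.8 = 3.038 m/s².
Reaction distance = 7.7778 × 1.1 = 8.556 m.
Braking distance = v²/(2a) = 60.494 / 6.076 = 9.956 m.
Total stopping distance = 8.556 + 9.956 = 18.512 m, vs 21 m available — it stops with 21 − 18.512 = 2.488 m to spare.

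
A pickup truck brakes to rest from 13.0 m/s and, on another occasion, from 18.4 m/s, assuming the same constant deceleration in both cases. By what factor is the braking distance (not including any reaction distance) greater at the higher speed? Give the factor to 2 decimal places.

Braking distance d = v²/(2a), so with a fixed, d ∝ v².
Factor = (18.4/13.0)² = 1.4154² = 2.0034.

Factor ≈ 2.00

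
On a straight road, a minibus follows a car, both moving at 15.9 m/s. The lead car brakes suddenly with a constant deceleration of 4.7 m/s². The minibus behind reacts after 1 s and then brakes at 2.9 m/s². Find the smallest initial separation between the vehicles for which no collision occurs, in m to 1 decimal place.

Minimum gap ≈ 32.6 m

Leader travels v²/(2a_L) = 252.810 / 9.400 = 26.895 m before stopping.
Follower covers v·t_r = 15.9000 × 1 = 15.900 m while reacting, then v²/(2a_F) = 252.810 / 5.800 = 43.588 m while braking, for a total of 15.900 + 43.588 = 59.488 m.
Since a_F ≤ a_L and the follower starts braking later, the follower is never slower than the leader, so the closest approach is when both have stopped.
Minimum gap = 59.488 − 26.895 = 32.593 m.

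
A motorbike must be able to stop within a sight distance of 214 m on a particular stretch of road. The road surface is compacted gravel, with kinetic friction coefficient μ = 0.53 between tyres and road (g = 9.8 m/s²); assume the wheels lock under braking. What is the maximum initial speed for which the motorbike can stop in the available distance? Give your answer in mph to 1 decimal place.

Maximum speed ≈ 105.5 mph

a = μg = 0.53 × 9.8 = 5.194 m/s².
v²/(2a) = d ⇒ v = √(2 × 5.194 × 214) = √2223.03 = 47.1490 m/s.
47.1490 m/s ÷ 0.44704 = 105.469 mph.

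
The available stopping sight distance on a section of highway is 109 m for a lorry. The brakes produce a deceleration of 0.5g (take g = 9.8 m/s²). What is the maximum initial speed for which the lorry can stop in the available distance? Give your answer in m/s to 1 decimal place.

Maximum speed ≈ 32.7 m/s

a = 0.5 × 9.8 = 4.900 m/s².
v²/(2a) = d ⇒ v = √(2 × 4.900 × 109) = √1068.20 = 32.6833 m/s.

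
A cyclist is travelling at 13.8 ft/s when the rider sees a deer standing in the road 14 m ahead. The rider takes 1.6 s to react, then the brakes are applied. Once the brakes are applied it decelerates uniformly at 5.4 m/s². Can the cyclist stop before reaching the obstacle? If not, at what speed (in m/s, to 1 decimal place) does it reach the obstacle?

13.8 ft/s × 0.3048 = 4.2062 m/s.
Reaction distance = 4.2062 × 1.6 = 6.730 m.
Braking distance = v²/(2a) = 17.692 / 10.800 = 1.638 m.
Total stopping distance = 6.730 + 1.638 = 8.368 m, vs 14 m available — it stops with 14 − 8.368 = 5.632 m to spare.

Yes — it stops about 5.6 m short of the obstacle, so it never reaches it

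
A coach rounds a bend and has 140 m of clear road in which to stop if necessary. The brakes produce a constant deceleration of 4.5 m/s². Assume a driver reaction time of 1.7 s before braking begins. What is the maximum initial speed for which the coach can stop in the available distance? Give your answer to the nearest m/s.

Stopping distance: v·t_r + v²/(2a) = 140 with t_r = 1.7 s and a = 4.500 m/s².
So v² + 15.300 v − 1260.00 = 0.
Positive root: v = −a·t_r + √((a·t_r)² + 2a·d) = −7.650 + √(58.523 + 1260.00) = 28.6615 m/s.

Maximum speed ≈ 29 m/s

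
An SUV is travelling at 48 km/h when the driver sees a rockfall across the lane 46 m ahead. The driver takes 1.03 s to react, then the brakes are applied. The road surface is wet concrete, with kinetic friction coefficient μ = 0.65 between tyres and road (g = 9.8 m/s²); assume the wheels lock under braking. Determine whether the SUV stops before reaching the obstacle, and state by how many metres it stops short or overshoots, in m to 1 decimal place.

48 km/h ÷ 3.6 = 13.3333 m/s.
a = μg = 0.65 × 9.8 = 6.370 m/s².
Reaction distance = 13.3333 × 1.03 = 13.733 m.
Braking distance = v²/(2a) = 177.777 / 12.740 = 13.954 m.
Total stopping distance = 13.733 + 13.954 = 27.687 m, vs 46 m available — it stops with 46 − 27.687 = 18.313 m to spare.

Yes — it stops 18.3 m short of the obstacle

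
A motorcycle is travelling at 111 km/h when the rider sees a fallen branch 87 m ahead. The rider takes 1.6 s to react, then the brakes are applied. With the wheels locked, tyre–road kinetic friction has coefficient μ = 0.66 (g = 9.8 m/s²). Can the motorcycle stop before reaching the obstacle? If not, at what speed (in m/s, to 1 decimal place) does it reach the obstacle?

111 km/h ÷ 3.6 = 30.8333 m/s.
a = μg = 0.66 × 9.8 = 6.468 m/s².
Reaction distance = 30.8333 × 1.6 = 49.333 m.
Braking distance needed to stop: v²/(2a) = 950.692 / 12.936 = 73.492 m, so total needed = 49.333 + 73.492 = 122.825 m > 87 m — it cannot stop.
Distance remaining when braking begins: 87 − 49.333 = 37.667 m.
v² = v₀² − 2a·d = 950.692 − 2 × 6.468 × 37.667 = 463.432 m²/s².
v = √463.432 = 21.527 m/s.

No — it strikes the obstacle at 21.5 m/s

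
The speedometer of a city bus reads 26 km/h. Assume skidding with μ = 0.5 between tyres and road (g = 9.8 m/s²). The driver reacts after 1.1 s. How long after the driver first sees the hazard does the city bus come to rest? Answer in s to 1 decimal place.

26 km/h ÷ 3.6 = 7.2222 m/s.
a = μg = 0.5 × 9.8 = 4.900 m/s².
Braking time = v/a = 7.2222 / 4.900 = 1.474 s.
Total = 1.1 + 1.474 = 2.574 s.

Total time ≈ 2.6 s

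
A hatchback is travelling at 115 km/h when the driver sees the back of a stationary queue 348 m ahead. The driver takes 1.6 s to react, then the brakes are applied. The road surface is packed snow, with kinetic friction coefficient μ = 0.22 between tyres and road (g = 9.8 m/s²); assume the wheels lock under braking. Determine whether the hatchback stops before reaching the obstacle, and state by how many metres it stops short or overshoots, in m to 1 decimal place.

115 km/h ÷ 3.6 = 31.9444 m/s.
a = μg = 0.22 × 9.8 = 2.156 m/s².
Reaction distance = 31.9444 × 1.6 = 51.111 m.
Braking distance = v²/(2a) = 1020.445 / 4.312 = 236.652 m.
Total stopping distance = 51.111 + 236.652 = 287.763 m, vs 348 m available — it stops with 348 − 287.763 = 60.237 m to spare.

Yes — it stops 60.2 m short of the obstacle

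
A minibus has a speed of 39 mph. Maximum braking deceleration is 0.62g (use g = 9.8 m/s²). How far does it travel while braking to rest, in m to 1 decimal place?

39 mph × 0.44704 = 17.4346 m/s.
a = 0.62 × 9.8 = 6.076 m/s².
Braking distance = v²/(2a) = 17.4346² / (2 × 6.076) = 303.965 / 12.152 = 25.014 m.

Braking distance ≈ 25.0 m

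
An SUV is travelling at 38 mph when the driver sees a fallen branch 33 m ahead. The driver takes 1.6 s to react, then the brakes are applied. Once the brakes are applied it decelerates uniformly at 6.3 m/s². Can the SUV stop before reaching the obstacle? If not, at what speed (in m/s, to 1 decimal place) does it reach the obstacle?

No — it strikes the obstacle at 14.7 m/s

38 mph × 0.44704 = 16.9875 m/s.
Reaction distance = 16.9875 × 1.6 = 27.180 m.
Braking distance needed to stop: v²/(2a) = 288.575 / 12.600 = 22.903 m, so total needed = 27.180 + 22.903 = 50.083 m > 33 m — it cannot stop.
Distance remaining when braking begins: 33 − 27.180 = 5.820 m.
v² = v₀² − 2a·d = 288.575 − 2 × 6.300 × 5.820 = 215.243 m²/s².
v = √215.243 = 14.671 m/s.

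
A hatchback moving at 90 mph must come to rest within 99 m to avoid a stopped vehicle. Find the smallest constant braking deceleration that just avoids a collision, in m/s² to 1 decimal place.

90 mph × 0.44704 = 40.2336 m/s.
v² = 2a·d ⇒ a = v²/(2d) = 40.2336² / (2 × 99.000) = 1618.743 / 198.000 = 8.1755 m/s².

Required deceleration ≈ 8.2 m/s²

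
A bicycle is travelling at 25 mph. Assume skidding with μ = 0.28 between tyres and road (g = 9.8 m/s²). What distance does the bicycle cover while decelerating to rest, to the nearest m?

25 mph × 0.44704 = 11.1760 m/s.
a = μg = 0.28 × 9.8 = 2.744 m/s².
Braking distance = v²/(2a) = 11.1760² / (2 × 2.744) = 124.903 / 5.488 = 22.759 m.

Braking distance ≈ 23 m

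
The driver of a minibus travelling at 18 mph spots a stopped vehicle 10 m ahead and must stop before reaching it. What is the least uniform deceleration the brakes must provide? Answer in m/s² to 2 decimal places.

18 mph × 0.44704 = 8.0467 m/s.
v² = 2a·d ⇒ a = v²/(2d) = 8.0467² / (2 × 10.000) = 64.749 / 20.000 = 3.2374 m/s².

Required deceleration ≈ 3.24 m/s²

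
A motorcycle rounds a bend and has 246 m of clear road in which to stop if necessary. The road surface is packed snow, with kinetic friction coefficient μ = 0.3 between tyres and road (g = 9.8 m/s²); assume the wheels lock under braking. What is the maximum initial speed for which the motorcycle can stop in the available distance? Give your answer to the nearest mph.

a = μg = 0.3 × 9.8 = 2.940 m/s².
v²/(2a) = d ⇒ v = √(2 × 2.940 × 246) = √1446.48 = 38.0326 m/s.
38.0326 m/s ÷ 0.44704 = 85.077 mph.

Maximum speed ≈ 85 mph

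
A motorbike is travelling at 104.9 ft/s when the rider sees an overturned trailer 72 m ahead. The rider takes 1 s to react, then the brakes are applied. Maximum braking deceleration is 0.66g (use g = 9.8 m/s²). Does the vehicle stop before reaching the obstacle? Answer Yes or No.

104.9 ft/s × 0.3048 = 31.9735 m/s.
a = 0.66 × 9.8 = 6.468 m/s².
Reaction distance = 31.9735 × 1 = 31.974 m.
Braking distance = v²/(2a) = 1022.305 / 12.936 = 79.028 m.
Total stopping distance = 31.974 + 79.028 = 111.002 m, vs 72 m available — it cannot stop in time and overshoots by 111.002 − 72 = 39.002 m.

No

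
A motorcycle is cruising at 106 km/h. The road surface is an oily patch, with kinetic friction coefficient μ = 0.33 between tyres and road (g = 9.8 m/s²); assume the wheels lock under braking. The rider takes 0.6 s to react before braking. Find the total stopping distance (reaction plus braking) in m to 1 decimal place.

106 km/h ÷ 3.6 = 29.4444 m/s.
a = μg = 0.33 × 9.8 = 3.234 m/s².
Reaction distance = v·t_r = 29.4444 × 0.6 = 17.667 m.
Braking distance = v²/(2a) = 29.4444² / (2 × 3.234) = 866.973 / 6.468 = 134.040 m.
Total = 17.667 + 134.040 = 151.707 m.

Total stopping distance ≈ 151.7 m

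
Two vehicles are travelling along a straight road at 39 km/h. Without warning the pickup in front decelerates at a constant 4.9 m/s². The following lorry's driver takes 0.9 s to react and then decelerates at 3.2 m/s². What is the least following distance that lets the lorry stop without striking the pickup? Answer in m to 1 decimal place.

Minimum gap ≈ 16.1 m

39 km/h ÷ 3.6 = 10.8333 m/s.
Leader travels v²/(2a_L) = 117.360 / 9.800 = 11.976 m before stopping.
Follower covers v·t_r = 10.8333 × 0.9 = 9.750 m while reacting, then v²/(2a_F) = 117.360 / 6.400 = 18.337 m while braking, for a total of 9.750 + 18.337 = 28.087 m.
Since a_F ≤ a_L and the follower starts braking later, the follower is never slower than the leader, so the closest approach is when both have stopped.
Minimum gap = 28.087 − 11.976 = 16.111 m.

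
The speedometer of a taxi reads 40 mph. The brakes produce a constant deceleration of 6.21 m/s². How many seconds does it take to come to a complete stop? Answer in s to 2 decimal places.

Braking time ≈ 2.88 s

40 mph × 0.44704 = 17.8816 m/s.
Braking time = v/a = 17.8816 / 6.210 = 2.879 s.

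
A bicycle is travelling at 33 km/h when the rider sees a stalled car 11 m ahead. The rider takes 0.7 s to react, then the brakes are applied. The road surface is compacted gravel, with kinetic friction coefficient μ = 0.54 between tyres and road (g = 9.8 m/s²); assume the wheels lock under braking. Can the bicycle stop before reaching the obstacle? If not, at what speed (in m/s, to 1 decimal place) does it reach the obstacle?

No — it strikes the obstacle at 6.0 m/s

33 km/h ÷ 3.6 = 9.1667 m/s.
a = μg = 0.54 × 9.8 = 5.292 m/s².
Reaction distance = 9.1667 × 0.7 = 6.417 m.
Braking distance needed to stop: v²/(2a) = 84.028 / 10.584 = 7.939 m, so total needed = 6.417 + 7.939 = 14.356 m > 11 m — it cannot stop.
Distance remaining when braking begins: 11 − 6.417 = 4.583 m.
v² = v₀² − 2a·d = 84.028 − 2 × 5.292 × 4.583 = 35.522 m²/s².
v = √35.522 = 5.960 m/s.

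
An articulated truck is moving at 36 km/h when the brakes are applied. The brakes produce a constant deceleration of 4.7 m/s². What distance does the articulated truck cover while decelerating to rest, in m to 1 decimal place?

36 km/h ÷ 3.6 = 10.0000 m/s.
Braking distance = v²/(2a) = 10.0000² / (2 × 4.700) = 100.000 / 9.400 = 10.638 m.

Braking distance ≈ 10.6 m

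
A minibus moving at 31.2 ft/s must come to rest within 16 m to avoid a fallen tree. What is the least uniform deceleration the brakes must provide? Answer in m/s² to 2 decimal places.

Required deceleration ≈ 2.83 m/s²

31.2 ft/s × 0.3048 = 9.5098 m/s.
v² = 2a·d ⇒ a = v²/(2d) = 9.5098² / (2 × 16.000) = 90.436 / 32.000 = 2.8261 m/s².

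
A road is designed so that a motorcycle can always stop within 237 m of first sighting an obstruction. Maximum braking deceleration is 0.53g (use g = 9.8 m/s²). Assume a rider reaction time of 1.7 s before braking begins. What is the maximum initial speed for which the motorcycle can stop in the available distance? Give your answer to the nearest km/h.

Maximum speed ≈ 150 km/h

a = 0.53 × 9.8 = 5.194 m/s².
Stopping distance: v·t_r + v²/(2a) = 237 with t_r = 1.7 s and a = 5.194 m/s².
So v² + 17.660 v − 2461.96 = 0.
Positive root: v = −a·t_r + √((a·t_r)² + 2a·d) = −8.830 + √(77.969 + 2461.96) = 41.5677 m/s.
41.5677 m/s × 3.6 = 149.644 km/h.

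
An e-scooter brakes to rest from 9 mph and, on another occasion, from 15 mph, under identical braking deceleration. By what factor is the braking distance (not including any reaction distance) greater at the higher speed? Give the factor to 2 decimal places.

Braking distance d = v²/(2a), so with a fixed, d ∝ v².
Factor = (15/9)² = 1.6667² = 2.7779.

Factor ≈ 2.78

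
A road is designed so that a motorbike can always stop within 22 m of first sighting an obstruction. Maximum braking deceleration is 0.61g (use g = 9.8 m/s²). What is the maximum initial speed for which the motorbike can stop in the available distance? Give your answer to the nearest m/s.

Maximum speed ≈ 16 m/s

a = 0.61 × 9.8 = 5.978 m/s².
v²/(2a) = d ⇒ v = √(2 × 5.978 × 22) = √263.03 = 16.2182 m/s.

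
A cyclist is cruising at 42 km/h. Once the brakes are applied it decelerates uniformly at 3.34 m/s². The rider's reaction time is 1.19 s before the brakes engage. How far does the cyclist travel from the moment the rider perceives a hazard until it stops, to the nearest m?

Total stopping distance ≈ 34 m

42 km/h ÷ 3.6 = 11.6667 m/s.
Reaction distance = v·t_r = 11.6667 × 1.19 = 13.883 m.
Braking distance = v²/(2a) = 11.6667² / (2 × 3.340) = 136.112 / 6.680 = 20.376 m.
Total = 13.883 + 20.376 = 34.259 m.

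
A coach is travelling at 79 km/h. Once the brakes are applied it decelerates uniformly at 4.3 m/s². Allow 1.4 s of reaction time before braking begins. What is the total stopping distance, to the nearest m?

79 km/h ÷ 3.6 = 21.9444 m/s.
Reaction distance = v·t_r = 21.9444 × 1.4 = 30.722 m.
Braking distance = v²/(2a) = 21.9444² / (2 × 4.300) = 481.557 / 8.600 = 55.995 m.
Total = 30.722 + 55.995 = 86.717 m.

Total stopping distance ≈ 87 m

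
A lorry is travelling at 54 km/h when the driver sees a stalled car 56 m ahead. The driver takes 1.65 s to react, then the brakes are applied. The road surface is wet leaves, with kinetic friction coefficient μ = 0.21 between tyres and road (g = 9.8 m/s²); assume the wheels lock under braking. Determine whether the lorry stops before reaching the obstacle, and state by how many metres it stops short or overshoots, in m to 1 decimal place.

No — it overshoots by 23.4 m

54 km/h ÷ 3.6 = 15.0000 m/s.
a = μg = 0.21 × 9.8 = 2.058 m/s².
Reaction distance = 15.0000 × 1.65 = 24.750 m.
Braking distance = v²/(2a) = 225.000 / 4.116 = 54.665 m.
Total stopping distance = 24.750 + 54.665 = 79.415 m, vs 56 m available — it cannot stop in time and overshoots by 79.415 − 56 = 23.415 m.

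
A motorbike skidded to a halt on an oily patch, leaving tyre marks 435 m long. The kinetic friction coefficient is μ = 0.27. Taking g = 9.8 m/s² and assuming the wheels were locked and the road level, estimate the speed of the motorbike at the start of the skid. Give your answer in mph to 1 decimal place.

Initial speed ≈ 107.3 mph

Deceleration a = μg = 0.27 × 9.8 = 2.646 m/s².
v = √(2a·d) = √(2 × 2.646 × 435) = √2302.020 = 47.9794 m/s.
= 47.9794 ÷ 0.44704 = 107.327 mph.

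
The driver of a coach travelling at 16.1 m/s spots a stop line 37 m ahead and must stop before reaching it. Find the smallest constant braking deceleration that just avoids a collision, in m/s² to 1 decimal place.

v² = 2a·d ⇒ a = v²/(2d) = 16.1000² / (2 × 37.000) = 259.210 / 74.000 = 3.5028 m/s².

Required deceleration ≈ 3.5 m/s²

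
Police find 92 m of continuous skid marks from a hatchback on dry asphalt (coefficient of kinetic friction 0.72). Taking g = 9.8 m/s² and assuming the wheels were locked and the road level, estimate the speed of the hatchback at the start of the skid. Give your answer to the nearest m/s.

Deceleration a = μg = 0.72 × 9.8 = 7.056 m/s².
v = √(2a·d) = √(2 × 7.056 × 92) = √1298.304 = 36.0320 m/s.

Initial speed ≈ 36 m/s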